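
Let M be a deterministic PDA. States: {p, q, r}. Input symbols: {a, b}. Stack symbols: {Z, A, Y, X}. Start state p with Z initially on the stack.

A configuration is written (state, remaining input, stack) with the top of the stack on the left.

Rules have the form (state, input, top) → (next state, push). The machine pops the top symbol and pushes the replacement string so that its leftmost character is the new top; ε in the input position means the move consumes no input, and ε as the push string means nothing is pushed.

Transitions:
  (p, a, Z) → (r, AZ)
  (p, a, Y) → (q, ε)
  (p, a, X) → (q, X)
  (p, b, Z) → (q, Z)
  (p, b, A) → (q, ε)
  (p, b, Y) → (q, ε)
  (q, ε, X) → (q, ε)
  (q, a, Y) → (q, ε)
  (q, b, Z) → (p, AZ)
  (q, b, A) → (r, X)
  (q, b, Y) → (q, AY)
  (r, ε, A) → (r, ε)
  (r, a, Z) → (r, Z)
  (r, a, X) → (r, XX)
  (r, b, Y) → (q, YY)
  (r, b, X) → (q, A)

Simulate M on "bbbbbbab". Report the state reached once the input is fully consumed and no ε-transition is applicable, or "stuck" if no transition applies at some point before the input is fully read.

stuck

(p, bbbbbbab, Z)
  read b, top Z: go to q, push Z → (q, bbbbbab, Z)
  read b, top Z: go to p, push AZ → (p, bbbbab, AZ)
  read b, top A: go to q, push ε → (q, bbbab, Z)
  read b, top Z: go to p, push AZ → (p, bbab, AZ)
  read b, top A: go to q, push ε → (q, bab, Z)
  read b, top Z: go to p, push AZ → (p, ab, AZ)
No transition for (p, a, top A); M blocks with input ab remaining.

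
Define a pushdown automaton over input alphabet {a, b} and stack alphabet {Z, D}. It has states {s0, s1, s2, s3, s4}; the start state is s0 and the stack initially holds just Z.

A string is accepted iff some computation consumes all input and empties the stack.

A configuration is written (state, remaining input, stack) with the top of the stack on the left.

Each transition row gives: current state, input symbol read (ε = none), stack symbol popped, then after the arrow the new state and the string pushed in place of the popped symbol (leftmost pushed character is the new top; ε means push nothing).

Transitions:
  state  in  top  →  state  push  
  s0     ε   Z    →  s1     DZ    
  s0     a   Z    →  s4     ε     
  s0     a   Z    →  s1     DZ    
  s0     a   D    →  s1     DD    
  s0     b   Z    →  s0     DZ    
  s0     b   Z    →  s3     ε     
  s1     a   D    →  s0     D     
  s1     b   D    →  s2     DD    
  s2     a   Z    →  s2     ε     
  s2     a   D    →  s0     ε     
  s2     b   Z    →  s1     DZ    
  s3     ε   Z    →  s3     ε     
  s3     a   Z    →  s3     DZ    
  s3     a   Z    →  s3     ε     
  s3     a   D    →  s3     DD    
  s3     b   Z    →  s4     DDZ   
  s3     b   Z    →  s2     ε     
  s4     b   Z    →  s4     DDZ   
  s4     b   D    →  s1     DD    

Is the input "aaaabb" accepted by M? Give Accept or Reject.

No computation consumes all input and empties the stack.

Reject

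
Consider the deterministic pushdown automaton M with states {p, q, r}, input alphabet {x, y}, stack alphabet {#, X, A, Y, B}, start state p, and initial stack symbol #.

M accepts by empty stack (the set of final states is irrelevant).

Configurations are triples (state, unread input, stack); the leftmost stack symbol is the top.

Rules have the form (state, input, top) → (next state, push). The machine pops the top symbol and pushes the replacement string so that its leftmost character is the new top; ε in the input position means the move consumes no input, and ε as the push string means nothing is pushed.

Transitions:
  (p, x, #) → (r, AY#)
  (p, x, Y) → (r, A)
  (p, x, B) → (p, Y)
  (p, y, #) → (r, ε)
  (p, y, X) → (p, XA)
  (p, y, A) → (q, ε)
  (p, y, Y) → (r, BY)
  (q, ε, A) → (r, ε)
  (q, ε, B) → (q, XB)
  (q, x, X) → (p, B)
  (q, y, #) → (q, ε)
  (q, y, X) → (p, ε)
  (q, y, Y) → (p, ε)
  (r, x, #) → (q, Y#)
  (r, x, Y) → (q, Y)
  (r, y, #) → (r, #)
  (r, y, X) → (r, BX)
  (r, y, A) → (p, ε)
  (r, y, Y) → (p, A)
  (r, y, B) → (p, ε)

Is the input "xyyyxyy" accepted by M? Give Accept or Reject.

(p, xyyyxyy, #)
  read x, top #: go to r, push AY# → (r, yyyxyy, AY#)
  read y, top A: go to p, push ε → (p, yyxyy, Y#)
  read y, top Y: go to r, push BY → (r, yxyy, BY#)
  read y, top B: go to p, push ε → (p, xyy, Y#)
  read x, top Y: go to r, push A → (r, yy, A#)
  read y, top A: go to p, push ε → (p, y, #)
  read y, top #: go to r, push ε → (r, ε, ε)
All input consumed and the stack is empty.

Accept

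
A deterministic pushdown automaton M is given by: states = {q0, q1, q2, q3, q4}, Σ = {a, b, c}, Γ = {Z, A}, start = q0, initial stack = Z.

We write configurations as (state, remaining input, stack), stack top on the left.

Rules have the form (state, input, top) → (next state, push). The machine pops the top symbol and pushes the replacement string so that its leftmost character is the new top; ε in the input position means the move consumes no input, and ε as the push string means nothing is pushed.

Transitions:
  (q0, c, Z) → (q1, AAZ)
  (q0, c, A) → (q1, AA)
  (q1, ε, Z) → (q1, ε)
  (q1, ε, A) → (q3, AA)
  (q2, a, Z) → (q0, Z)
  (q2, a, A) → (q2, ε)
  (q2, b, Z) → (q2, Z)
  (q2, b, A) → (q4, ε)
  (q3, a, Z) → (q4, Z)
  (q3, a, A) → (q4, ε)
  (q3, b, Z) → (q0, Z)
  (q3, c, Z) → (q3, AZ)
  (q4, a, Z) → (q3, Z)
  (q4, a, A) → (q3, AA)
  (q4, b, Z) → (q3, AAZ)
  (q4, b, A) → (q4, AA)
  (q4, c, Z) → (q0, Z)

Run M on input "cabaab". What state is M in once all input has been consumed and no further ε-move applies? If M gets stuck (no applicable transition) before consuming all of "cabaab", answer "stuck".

(q0, cabaab, Z)
  read c, top Z: go to q1, push AAZ → (q1, abaab, AAZ)
  ε-move, top A: go to q3, push AA → (q3, abaab, AAAZ)
  read a, top A: go to q4, push ε → (q4, baab, AAZ)
  read b, top A: go to q4, push AA → (q4, aab, AAAZ)
  read a, top A: go to q3, push AA → (q3, ab, AAAAZ)
  read a, top A: go to q4, push ε → (q4, b, AAAZ)
  read b, top A: go to q4, push AA → (q4, ε, AAAAZ)
All input consumed; M is in state q4.

q4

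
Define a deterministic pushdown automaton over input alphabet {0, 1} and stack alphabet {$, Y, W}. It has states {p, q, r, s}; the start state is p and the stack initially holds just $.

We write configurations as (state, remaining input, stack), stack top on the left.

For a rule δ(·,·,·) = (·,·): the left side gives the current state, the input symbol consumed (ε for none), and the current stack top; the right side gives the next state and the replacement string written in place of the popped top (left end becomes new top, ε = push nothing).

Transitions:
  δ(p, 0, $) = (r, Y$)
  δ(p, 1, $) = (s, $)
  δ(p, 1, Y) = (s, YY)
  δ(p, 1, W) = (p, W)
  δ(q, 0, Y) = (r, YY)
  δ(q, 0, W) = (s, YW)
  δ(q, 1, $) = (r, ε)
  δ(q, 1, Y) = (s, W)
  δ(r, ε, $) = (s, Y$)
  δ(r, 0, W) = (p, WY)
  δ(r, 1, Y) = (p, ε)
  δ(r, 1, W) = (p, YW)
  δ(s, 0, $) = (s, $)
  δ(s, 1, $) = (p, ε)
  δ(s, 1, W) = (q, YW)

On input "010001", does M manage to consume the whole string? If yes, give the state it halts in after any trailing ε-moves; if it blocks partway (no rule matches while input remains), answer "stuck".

(p, 010001, $)
  read 0, top $: go to r, push Y$ → (r, 10001, Y$)
  read 1, top Y: go to p, push ε → (p, 0001, $)
  read 0, top $: go to r, push Y$ → (r, 001, Y$)
No transition for (r, 0, top Y); M blocks with input 001 remaining.

stuck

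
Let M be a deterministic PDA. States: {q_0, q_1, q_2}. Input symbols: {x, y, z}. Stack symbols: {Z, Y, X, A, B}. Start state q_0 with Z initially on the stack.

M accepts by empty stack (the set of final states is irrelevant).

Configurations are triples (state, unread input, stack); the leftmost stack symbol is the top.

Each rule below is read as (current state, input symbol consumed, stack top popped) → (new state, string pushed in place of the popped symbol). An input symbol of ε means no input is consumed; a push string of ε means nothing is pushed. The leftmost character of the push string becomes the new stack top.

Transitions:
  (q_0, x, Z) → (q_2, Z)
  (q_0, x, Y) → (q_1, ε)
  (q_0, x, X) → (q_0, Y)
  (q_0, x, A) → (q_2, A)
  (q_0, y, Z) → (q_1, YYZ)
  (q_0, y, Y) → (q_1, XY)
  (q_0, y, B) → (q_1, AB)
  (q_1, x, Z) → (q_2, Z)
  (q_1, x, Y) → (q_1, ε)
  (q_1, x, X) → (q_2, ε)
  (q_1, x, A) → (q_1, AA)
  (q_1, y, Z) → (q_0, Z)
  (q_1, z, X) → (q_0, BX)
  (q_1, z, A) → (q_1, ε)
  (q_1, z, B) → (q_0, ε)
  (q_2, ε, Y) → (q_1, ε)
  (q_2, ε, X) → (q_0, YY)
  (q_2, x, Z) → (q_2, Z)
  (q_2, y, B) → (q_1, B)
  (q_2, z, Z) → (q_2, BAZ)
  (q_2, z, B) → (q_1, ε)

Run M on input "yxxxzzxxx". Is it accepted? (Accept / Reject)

(q_0, yxxxzzxxx, Z)
  read y, top Z: go to q_1, push YYZ → (q_1, xxxzzxxx, YYZ)
  read x, top Y: go to q_1, push ε → (q_1, xxzzxxx, YZ)
  read x, top Y: go to q_1, push ε → (q_1, xzzxxx, Z)
  read x, top Z: go to q_2, push Z → (q_2, zzxxx, Z)
  read z, top Z: go to q_2, push BAZ → (q_2, zxxx, BAZ)
  read z, top B: go to q_1, push ε → (q_1, xxx, AZ)
  read x, top A: go to q_1, push AA → (q_1, xx, AAZ)
  read x, top A: go to q_1, push AA → (q_1, x, AAAZ)
  read x, top A: go to q_1, push AA → (q_1, ε, AAAAZ)
All input consumed; stack is AAAAZ, not empty, and no further ε-move applies.

Reject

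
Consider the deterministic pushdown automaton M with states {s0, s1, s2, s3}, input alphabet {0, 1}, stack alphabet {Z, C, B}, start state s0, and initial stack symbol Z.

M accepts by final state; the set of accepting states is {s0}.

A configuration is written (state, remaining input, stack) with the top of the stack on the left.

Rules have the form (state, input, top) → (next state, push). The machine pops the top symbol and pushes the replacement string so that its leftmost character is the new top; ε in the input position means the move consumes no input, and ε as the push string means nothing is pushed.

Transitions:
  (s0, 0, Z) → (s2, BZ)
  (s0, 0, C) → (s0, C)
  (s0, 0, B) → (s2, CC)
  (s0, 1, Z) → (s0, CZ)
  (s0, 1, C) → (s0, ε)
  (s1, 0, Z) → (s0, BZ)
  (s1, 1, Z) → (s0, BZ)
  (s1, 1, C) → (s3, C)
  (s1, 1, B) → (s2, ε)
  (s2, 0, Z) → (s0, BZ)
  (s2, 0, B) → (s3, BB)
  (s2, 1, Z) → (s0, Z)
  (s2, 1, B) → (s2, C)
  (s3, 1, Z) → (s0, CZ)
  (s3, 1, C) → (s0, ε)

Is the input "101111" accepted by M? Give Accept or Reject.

Accept

(s0, 101111, Z)
  read 1, top Z: go to s0, push CZ → (s0, 01111, CZ)
  read 0, top C: go to s0, push C → (s0, 1111, CZ)
  read 1, top C: go to s0, push ε → (s0, 111, Z)
  read 1, top Z: go to s0, push CZ → (s0, 11, CZ)
  read 1, top C: go to s0, push ε → (s0, 1, Z)
  read 1, top Z: go to s0, push CZ → (s0, ε, CZ)
All input consumed; state s0 ∈ F.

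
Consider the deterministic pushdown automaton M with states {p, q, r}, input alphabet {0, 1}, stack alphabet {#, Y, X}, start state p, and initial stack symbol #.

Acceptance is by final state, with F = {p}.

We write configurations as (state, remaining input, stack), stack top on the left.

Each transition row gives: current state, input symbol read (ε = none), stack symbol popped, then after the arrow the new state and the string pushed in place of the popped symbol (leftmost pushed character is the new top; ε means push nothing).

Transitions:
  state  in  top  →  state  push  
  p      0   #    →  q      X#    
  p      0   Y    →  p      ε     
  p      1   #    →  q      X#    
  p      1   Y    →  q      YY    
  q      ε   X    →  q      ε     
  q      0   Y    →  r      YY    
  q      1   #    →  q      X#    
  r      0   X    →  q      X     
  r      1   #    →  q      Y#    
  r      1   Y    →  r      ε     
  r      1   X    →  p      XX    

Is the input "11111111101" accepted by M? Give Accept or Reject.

Reject

(p, 11111111101, #)
  read 1, top #: go to q, push X# → (q, 1111111101, X#)
  ε-move, top X: go to q, push ε → (q, 1111111101, #)
  read 1, top #: go to q, push X# → (q, 111111101, X#)
  ε-move, top X: go to q, push ε → (q, 111111101, #)
  read 1, top #: go to q, push X# → (q, 11111101, X#)
  ε-move, top X: go to q, push ε → (q, 11111101, #)
  read 1, top #: go to q, push X# → (q, 1111101, X#)
  ε-move, top X: go to q, push ε → (q, 1111101, #)
  read 1, top #: go to q, push X# → (q, 111101, X#)
  ε-move, top X: go to q, push ε → (q, 111101, #)
  read 1, top #: go to q, push X# → (q, 11101, X#)
  ε-move, top X: go to q, push ε → (q, 11101, #)
  read 1, top #: go to q, push X# → (q, 1101, X#)
  ε-move, top X: go to q, push ε → (q, 1101, #)
  read 1, top #: go to q, push X# → (q, 101, X#)
  ε-move, top X: go to q, push ε → (q, 101, #)
  read 1, top #: go to q, push X# → (q, 01, X#)
  ε-move, top X: go to q, push ε → (q, 01, #)
No transition applies at (q, 01, #); input not fully consumed.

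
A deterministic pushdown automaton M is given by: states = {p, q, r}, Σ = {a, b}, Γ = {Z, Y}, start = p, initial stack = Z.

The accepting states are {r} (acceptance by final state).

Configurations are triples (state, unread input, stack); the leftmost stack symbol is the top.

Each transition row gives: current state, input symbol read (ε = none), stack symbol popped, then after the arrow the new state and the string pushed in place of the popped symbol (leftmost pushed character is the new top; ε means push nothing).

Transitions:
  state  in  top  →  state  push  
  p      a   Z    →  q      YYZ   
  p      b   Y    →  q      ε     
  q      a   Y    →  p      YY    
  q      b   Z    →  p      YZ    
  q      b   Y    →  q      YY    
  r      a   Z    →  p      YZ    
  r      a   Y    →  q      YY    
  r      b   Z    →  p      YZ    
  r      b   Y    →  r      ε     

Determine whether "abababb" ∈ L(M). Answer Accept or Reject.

Reject

(p, abababb, Z)
  read a, top Z: go to q, push YYZ → (q, bababb, YYZ)
  read b, top Y: go to q, push YY → (q, ababb, YYYZ)
  read a, top Y: go to p, push YY → (p, babb, YYYYZ)
  read b, top Y: go to q, push ε → (q, abb, YYYZ)
  read a, top Y: go to p, push YY → (p, bb, YYYYZ)
  read b, top Y: go to q, push ε → (q, b, YYYZ)
  read b, top Y: go to q, push YY → (q, ε, YYYYZ)
All input consumed; state q ∉ F and no further ε-move applies.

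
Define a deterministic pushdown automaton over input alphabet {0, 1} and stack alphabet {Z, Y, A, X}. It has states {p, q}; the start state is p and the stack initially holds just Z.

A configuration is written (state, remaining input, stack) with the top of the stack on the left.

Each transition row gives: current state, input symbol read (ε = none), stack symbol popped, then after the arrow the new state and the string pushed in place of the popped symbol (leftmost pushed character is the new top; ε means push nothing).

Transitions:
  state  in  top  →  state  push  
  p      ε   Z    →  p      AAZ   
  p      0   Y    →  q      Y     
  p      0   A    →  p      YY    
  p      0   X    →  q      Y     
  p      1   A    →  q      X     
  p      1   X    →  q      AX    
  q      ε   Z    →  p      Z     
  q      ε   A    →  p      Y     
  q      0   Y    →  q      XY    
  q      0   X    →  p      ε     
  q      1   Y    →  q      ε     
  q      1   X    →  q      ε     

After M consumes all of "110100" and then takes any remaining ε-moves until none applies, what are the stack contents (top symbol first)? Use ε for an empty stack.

YYAZ

(p, 110100, Z)
  ε-move, top Z: go to p, push AAZ → (p, 110100, AAZ)
  read 1, top A: go to q, push X → (q, 10100, XAZ)
  read 1, top X: go to q, push ε → (q, 0100, AZ)
  ε-move, top A: go to p, push Y → (p, 0100, YZ)
  read 0, top Y: go to q, push Y → (q, 100, YZ)
  read 1, top Y: go to q, push ε → (q, 00, Z)
  ε-move, top Z: go to p, push Z → (p, 00, Z)
  ε-move, top Z: go to p, push AAZ → (p, 00, AAZ)
  read 0, top A: go to p, push YY → (p, 0, YYAZ)
  read 0, top Y: go to q, push Y → (q, ε, YYAZ)
All input consumed in state q with stack YYAZ.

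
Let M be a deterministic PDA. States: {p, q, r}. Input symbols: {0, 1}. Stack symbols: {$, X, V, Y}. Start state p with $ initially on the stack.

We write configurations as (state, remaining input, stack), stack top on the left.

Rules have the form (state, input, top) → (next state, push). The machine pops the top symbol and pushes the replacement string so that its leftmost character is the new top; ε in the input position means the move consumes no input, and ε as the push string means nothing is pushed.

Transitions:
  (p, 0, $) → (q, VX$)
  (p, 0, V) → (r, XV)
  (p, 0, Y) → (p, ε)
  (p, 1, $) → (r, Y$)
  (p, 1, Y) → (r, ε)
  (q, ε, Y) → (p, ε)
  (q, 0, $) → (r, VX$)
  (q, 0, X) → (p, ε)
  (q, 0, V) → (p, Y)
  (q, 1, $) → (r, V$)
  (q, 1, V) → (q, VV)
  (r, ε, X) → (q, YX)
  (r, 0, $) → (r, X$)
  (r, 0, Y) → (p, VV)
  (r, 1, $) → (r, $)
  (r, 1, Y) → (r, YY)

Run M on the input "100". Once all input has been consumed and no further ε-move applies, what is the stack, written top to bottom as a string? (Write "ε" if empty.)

XVV$

(p, 100, $)
  read 1, top $: go to r, push Y$ → (r, 00, Y$)
  read 0, top Y: go to p, push VV → (p, 0, VV$)
  read 0, top V: go to r, push XV → (r, ε, XVV$)
  ε-move, top X: go to q, push YX → (q, ε, YXVV$)
  ε-move, top Y: go to p, push ε → (p, ε, XVV$)
All input consumed in state p with stack XVV$.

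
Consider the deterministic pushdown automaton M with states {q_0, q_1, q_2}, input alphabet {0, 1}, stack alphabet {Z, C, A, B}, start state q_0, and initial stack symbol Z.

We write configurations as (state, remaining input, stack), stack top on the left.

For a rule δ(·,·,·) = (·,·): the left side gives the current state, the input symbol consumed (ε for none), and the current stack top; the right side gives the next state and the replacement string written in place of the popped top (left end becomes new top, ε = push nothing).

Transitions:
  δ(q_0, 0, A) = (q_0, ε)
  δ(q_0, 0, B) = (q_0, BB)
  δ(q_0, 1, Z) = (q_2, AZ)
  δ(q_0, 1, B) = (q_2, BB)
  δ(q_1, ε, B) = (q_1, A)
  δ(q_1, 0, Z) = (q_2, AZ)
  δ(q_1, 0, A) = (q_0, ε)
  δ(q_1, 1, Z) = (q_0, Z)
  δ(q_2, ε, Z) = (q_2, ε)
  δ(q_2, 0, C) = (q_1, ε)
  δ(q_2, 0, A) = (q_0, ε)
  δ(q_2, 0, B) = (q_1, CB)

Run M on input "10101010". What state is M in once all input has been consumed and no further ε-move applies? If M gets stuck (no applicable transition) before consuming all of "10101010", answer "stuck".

q_0

(q_0, 10101010, Z)
  read 1, top Z: go to q_2, push AZ → (q_2, 0101010, AZ)
  read 0, top A: go to q_0, push ε → (q_0, 101010, Z)
  read 1, top Z: go to q_2, push AZ → (q_2, 01010, AZ)
  read 0, top A: go to q_0, push ε → (q_0, 1010, Z)
  read 1, top Z: go to q_2, push AZ → (q_2, 010, AZ)
  read 0, top A: go to q_0, push ε → (q_0, 10, Z)
  read 1, top Z: go to q_2, push AZ → (q_2, 0, AZ)
  read 0, top A: go to q_0, push ε → (q_0, ε, Z)
All input consumed; M is in state q_0.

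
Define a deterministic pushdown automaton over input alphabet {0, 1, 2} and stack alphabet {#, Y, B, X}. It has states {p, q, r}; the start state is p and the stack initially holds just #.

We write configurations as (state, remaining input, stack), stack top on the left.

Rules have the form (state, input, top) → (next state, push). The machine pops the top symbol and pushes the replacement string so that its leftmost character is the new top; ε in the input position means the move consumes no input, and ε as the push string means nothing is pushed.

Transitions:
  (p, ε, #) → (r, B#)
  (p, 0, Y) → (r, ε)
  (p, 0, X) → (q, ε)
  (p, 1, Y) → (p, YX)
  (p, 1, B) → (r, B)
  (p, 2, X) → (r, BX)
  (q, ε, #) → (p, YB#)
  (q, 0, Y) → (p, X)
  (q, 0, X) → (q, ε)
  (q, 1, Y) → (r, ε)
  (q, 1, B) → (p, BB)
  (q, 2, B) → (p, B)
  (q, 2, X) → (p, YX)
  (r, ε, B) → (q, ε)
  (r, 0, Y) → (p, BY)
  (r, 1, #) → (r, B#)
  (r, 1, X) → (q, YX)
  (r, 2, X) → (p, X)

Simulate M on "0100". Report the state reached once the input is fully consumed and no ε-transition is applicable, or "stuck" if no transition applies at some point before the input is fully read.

stuck

(p, 0100, #)
  ε-move, top #: go to r, push B# → (r, 0100, B#)
  ε-move, top B: go to q, push ε → (q, 0100, #)
  ε-move, top #: go to p, push YB# → (p, 0100, YB#)
  read 0, top Y: go to r, push ε → (r, 100, B#)
  ε-move, top B: go to q, push ε → (q, 100, #)
  ε-move, top #: go to p, push YB# → (p, 100, YB#)
  read 1, top Y: go to p, push YX → (p, 00, YXB#)
  read 0, top Y: go to r, push ε → (r, 0, XB#)
No transition for (r, 0, top X); M blocks with input 0 remaining.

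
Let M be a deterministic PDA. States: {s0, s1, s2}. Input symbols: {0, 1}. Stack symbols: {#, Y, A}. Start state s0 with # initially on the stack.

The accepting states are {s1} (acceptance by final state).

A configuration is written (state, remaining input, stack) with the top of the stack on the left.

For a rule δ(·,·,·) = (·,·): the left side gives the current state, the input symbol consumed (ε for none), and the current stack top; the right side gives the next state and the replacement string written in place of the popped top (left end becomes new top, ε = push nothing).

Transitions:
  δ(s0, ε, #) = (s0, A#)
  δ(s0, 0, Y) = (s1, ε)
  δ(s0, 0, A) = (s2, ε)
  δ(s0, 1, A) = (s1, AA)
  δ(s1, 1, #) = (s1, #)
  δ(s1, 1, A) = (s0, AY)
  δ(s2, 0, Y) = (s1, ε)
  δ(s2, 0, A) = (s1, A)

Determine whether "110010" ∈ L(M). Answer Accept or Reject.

(s0, 110010, #) ⊢ (s0, 110010, A#) ⊢ (s1, 10010, AA#) ⊢ (s0, 0010, AYA#) ⊢ (s2, 010, YA#) ⊢ (s1, 10, A#) ⊢ (s0, 0, AY#) ⊢ (s2, ε, Y#)
All input consumed; state s2 ∉ F and no further ε-move applies.

Reject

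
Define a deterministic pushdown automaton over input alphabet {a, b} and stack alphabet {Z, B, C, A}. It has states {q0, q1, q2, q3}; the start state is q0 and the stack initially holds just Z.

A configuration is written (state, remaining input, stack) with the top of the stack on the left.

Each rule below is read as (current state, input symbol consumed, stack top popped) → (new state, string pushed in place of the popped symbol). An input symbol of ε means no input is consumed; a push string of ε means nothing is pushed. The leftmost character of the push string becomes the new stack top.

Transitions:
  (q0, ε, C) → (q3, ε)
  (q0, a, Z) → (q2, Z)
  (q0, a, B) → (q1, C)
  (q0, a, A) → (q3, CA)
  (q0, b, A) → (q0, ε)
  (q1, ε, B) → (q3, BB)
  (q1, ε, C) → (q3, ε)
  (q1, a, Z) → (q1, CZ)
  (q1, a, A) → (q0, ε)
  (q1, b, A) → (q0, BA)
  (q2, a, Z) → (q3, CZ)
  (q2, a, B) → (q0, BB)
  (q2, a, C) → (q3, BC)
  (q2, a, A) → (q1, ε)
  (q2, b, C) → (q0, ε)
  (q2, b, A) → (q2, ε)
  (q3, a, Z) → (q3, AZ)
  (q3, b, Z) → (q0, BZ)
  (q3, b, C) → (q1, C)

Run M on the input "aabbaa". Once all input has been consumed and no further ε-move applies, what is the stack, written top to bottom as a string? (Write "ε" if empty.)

(q0, aabbaa, Z) ⊢ (q2, abbaa, Z) ⊢ (q3, bbaa, CZ) ⊢ (q1, baa, CZ) ⊢ (q3, baa, Z) ⊢ (q0, aa, BZ) ⊢ (q1, a, CZ) ⊢ (q3, a, Z) ⊢ (q3, ε, AZ)
All input consumed in state q3 with stack AZ.

AZ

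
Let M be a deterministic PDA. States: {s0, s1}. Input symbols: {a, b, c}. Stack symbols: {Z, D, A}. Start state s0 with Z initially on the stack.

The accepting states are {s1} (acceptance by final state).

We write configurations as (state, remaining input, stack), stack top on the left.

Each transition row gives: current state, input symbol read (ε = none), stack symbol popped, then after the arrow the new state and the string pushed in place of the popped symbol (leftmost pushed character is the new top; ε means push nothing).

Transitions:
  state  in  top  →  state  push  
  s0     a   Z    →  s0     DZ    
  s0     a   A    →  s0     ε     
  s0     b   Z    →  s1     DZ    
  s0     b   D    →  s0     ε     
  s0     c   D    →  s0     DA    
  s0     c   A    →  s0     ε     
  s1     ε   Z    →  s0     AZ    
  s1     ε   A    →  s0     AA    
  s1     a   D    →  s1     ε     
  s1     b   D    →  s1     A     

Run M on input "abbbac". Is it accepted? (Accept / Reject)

(s0, abbbac, Z)
  read a, top Z: go to s0, push DZ → (s0, bbbac, DZ)
  read b, top D: go to s0, push ε → (s0, bbac, Z)
  read b, top Z: go to s1, push DZ → (s1, bac, DZ)
  read b, top D: go to s1, push A → (s1, ac, AZ)
  ε-move, top A: go to s0, push AA → (s0, ac, AAZ)
  read a, top A: go to s0, push ε → (s0, c, AZ)
  read c, top A: go to s0, push ε → (s0, ε, Z)
All input consumed; state s0 ∉ F and no further ε-move applies.

Reject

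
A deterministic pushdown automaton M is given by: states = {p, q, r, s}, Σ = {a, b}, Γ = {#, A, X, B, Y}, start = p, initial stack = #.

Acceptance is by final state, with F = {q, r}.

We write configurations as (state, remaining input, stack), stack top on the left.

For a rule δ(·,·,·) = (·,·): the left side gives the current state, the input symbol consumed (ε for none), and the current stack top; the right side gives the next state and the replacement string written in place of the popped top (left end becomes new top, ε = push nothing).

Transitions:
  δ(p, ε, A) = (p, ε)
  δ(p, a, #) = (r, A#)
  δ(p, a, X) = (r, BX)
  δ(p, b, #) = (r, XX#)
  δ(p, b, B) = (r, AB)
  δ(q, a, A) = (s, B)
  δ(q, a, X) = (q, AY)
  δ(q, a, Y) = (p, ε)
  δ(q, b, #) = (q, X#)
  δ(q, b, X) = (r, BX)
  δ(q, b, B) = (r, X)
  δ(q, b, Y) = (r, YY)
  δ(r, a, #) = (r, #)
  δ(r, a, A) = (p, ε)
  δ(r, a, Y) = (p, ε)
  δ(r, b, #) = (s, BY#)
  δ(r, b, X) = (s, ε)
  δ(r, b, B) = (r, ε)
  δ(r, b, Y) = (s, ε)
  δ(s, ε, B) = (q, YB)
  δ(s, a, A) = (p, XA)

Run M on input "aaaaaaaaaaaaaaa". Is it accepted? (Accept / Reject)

(p, aaaaaaaaaaaaaaa, #) ⊢ (r, aaaaaaaaaaaaaa, A#) ⊢ (p, aaaaaaaaaaaaa, #) ⊢ (r, aaaaaaaaaaaa, A#) ⊢ (p, aaaaaaaaaaa, #) ⊢ (r, aaaaaaaaaa, A#) ⊢ (p, aaaaaaaaa, #) ⊢ (r, aaaaaaaa, A#) ⊢ (p, aaaaaaa, #) ⊢ (r, aaaaaa, A#) ⊢ (p, aaaaa, #) ⊢ (r, aaaa, A#) ⊢ (p, aaa, #) ⊢ (r, aa, A#) ⊢ (p, a, #) ⊢ (r, ε, A#)
All input consumed; state r ∈ F.

Accept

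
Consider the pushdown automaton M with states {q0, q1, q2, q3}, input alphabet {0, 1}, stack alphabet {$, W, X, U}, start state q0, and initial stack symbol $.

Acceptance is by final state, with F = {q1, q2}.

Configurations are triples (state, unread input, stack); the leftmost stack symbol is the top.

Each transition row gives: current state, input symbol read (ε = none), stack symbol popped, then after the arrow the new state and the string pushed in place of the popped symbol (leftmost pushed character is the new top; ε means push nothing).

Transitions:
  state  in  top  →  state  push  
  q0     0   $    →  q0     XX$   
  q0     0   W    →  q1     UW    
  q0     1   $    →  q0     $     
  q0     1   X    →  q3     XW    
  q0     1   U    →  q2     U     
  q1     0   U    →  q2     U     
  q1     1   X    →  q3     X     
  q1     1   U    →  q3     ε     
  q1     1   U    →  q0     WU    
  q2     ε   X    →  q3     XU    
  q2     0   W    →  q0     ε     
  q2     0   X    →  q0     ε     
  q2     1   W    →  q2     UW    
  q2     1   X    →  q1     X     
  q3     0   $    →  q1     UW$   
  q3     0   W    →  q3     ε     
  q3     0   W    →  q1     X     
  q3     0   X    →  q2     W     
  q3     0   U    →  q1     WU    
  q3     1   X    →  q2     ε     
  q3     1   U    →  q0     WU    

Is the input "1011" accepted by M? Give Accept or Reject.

One accepting computation: (q0, 1011, $) ⊢ (q0, 011, $) ⊢ (q0, 11, XX$) ⊢ (q3, 1, XWX$) ⊢ (q2, ε, WX$)
All input consumed and state q2 ∈ F.

Accept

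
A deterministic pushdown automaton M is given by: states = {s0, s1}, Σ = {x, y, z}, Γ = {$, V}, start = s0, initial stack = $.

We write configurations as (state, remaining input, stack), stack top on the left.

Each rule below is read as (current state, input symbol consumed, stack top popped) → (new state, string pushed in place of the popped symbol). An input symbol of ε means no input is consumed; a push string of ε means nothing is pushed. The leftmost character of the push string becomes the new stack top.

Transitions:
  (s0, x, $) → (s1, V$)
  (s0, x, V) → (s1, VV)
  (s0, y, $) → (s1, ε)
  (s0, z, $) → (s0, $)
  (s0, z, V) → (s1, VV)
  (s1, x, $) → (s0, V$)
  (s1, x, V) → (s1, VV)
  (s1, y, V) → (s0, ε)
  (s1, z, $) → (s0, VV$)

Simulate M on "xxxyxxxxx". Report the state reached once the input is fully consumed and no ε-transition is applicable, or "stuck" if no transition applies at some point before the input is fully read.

(s0, xxxyxxxxx, $) ⊢ (s1, xxyxxxxx, V$) ⊢ (s1, xyxxxxx, VV$) ⊢ (s1, yxxxxx, VVV$) ⊢ (s0, xxxxx, VV$) ⊢ (s1, xxxx, VVV$) ⊢ (s1, xxx, VVVV$) ⊢ (s1, xx, VVVVV$) ⊢ (s1, x, VVVVVV$) ⊢ (s1, ε, VVVVVVV$)
All input consumed; M is in state s1.

s1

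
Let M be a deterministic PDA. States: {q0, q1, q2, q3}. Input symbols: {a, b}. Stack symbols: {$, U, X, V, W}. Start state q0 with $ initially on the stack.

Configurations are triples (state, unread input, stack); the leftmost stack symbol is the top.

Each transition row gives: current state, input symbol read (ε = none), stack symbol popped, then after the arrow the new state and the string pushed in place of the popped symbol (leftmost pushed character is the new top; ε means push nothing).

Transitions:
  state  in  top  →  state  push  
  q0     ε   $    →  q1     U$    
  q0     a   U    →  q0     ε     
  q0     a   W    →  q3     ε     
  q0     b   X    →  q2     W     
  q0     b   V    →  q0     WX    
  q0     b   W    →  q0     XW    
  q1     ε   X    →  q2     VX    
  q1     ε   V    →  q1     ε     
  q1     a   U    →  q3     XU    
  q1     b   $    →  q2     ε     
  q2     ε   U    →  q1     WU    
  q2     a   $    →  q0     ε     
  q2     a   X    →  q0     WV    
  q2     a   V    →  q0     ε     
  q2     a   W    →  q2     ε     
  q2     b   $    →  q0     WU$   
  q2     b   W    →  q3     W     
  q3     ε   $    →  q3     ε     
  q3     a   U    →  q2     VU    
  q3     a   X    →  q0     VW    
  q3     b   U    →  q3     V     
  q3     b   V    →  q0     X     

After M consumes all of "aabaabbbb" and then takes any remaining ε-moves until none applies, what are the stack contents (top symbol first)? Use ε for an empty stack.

WWXWWU$

(q0, aabaabbbb, $) ⊢ (q1, aabaabbbb, U$) ⊢ (q3, abaabbbb, XU$) ⊢ (q0, baabbbb, VWU$) ⊢ (q0, aabbbb, WXWU$) ⊢ (q3, abbbb, XWU$) ⊢ (q0, bbbb, VWWU$) ⊢ (q0, bbb, WXWWU$) ⊢ (q0, bb, XWXWWU$) ⊢ (q2, b, WWXWWU$) ⊢ (q3, ε, WWXWWU$)
All input consumed in state q3 with stack WWXWWU$.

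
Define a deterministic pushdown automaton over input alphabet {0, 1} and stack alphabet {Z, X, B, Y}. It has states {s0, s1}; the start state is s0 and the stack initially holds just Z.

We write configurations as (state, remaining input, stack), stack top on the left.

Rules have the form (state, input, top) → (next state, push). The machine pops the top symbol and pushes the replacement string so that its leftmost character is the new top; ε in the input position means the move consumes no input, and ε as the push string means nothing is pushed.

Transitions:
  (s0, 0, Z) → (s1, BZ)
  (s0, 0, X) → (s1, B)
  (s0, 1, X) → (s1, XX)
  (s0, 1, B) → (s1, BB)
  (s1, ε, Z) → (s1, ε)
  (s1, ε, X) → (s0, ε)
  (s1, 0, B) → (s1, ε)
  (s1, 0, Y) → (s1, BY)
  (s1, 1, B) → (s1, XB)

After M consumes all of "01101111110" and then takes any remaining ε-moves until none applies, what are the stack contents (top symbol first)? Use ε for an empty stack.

(s0, 01101111110, Z) ⊢ (s1, 1101111110, BZ) ⊢ (s1, 101111110, XBZ) ⊢ (s0, 101111110, BZ) ⊢ (s1, 01111110, BBZ) ⊢ (s1, 1111110, BZ) ⊢ (s1, 111110, XBZ) ⊢ (s0, 111110, BZ) ⊢ (s1, 11110, BBZ) ⊢ (s1, 1110, XBBZ) ⊢ (s0, 1110, BBZ) ⊢ (s1, 110, BBBZ) ⊢ (s1, 10, XBBBZ) ⊢ (s0, 10, BBBZ) ⊢ (s1, 0, BBBBZ) ⊢ (s1, ε, BBBZ)
All input consumed in state s1 with stack BBBZ.

BBBZ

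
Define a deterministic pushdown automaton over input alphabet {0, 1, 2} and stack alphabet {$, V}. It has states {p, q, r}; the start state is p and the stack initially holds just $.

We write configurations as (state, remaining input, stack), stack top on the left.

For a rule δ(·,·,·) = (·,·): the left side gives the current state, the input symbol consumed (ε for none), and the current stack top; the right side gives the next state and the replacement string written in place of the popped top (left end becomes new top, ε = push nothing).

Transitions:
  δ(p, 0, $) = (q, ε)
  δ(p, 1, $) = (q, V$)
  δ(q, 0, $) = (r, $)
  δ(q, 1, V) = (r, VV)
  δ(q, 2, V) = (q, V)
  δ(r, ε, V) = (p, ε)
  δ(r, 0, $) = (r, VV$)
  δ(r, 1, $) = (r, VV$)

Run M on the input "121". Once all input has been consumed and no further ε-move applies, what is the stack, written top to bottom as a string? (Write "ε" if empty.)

V$

(p, 121, $)
  read 1, top $: go to q, push V$ → (q, 21, V$)
  read 2, top V: go to q, push V → (q, 1, V$)
  read 1, top V: go to r, push VV → (r, ε, VV$)
  ε-move, top V: go to p, push ε → (p, ε, V$)
All input consumed in state p with stack V$.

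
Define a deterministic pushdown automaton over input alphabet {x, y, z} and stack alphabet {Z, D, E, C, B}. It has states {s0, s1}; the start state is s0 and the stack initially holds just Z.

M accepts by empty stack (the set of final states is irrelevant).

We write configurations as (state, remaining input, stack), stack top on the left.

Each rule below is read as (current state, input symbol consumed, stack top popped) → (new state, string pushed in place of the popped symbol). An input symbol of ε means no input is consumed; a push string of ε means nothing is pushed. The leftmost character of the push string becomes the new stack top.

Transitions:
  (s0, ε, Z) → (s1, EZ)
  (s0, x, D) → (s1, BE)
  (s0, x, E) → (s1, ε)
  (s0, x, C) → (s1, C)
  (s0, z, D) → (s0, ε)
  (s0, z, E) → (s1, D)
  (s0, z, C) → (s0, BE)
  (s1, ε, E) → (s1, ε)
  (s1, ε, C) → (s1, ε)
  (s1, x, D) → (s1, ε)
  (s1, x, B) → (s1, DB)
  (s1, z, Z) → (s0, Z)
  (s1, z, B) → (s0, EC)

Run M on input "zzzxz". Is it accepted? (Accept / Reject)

(s0, zzzxz, Z)
  ε-move, top Z: go to s1, push EZ → (s1, zzzxz, EZ)
  ε-move, top E: go to s1, push ε → (s1, zzzxz, Z)
  read z, top Z: go to s0, push Z → (s0, zzxz, Z)
  ε-move, top Z: go to s1, push EZ → (s1, zzxz, EZ)
  ε-move, top E: go to s1, push ε → (s1, zzxz, Z)
  read z, top Z: go to s0, push Z → (s0, zxz, Z)
  ε-move, top Z: go to s1, push EZ → (s1, zxz, EZ)
  ε-move, top E: go to s1, push ε → (s1, zxz, Z)
  read z, top Z: go to s0, push Z → (s0, xz, Z)
  ε-move, top Z: go to s1, push EZ → (s1, xz, EZ)
  ε-move, top E: go to s1, push ε → (s1, xz, Z)
No transition applies at (s1, xz, Z); input not fully consumed.

Reject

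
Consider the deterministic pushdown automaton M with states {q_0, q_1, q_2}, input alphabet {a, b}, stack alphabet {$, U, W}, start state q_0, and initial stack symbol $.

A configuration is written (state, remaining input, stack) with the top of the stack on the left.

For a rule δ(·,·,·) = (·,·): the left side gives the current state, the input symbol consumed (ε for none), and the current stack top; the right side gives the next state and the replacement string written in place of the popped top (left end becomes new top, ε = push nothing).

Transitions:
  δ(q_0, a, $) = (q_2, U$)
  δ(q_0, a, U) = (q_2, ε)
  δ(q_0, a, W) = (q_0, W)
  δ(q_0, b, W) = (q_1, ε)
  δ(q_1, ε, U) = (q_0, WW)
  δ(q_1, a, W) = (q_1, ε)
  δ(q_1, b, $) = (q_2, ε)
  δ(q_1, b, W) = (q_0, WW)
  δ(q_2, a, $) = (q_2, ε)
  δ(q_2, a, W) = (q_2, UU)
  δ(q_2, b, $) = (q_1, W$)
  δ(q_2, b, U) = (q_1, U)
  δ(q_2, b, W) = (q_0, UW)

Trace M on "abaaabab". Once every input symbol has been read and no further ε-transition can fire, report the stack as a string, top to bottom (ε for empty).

ε

(q_0, abaaabab, $)
  read a, top $: go to q_2, push U$ → (q_2, baaabab, U$)
  read b, top U: go to q_1, push U → (q_1, aaabab, U$)
  ε-move, top U: go to q_0, push WW → (q_0, aaabab, WW$)
  read a, top W: go to q_0, push W → (q_0, aabab, WW$)
  read a, top W: go to q_0, push W → (q_0, abab, WW$)
  read a, top W: go to q_0, push W → (q_0, bab, WW$)
  read b, top W: go to q_1, push ε → (q_1, ab, W$)
  read a, top W: go to q_1, push ε → (q_1, b, $)
  read b, top $: go to q_2, push ε → (q_2, ε, ε)
All input consumed in state q_2 with stack ε.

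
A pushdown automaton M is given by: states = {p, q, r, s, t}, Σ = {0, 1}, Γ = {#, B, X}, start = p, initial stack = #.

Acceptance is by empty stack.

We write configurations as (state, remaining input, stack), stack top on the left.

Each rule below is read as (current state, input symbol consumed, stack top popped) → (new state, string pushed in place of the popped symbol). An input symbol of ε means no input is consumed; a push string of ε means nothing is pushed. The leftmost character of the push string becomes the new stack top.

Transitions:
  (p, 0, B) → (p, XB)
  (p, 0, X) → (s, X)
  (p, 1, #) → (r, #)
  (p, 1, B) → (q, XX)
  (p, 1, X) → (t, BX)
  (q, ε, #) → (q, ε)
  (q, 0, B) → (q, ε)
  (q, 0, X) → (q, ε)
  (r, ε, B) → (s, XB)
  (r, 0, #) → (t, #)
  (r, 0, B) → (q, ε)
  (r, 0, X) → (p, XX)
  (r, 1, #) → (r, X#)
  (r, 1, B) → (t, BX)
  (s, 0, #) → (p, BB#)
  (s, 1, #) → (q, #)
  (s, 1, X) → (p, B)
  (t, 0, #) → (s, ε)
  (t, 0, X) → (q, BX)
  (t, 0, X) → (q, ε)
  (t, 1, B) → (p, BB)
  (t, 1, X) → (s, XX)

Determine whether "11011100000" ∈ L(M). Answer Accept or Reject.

One accepting computation: (p, 11011100000, #) ⊢ (r, 1011100000, #) ⊢ (r, 011100000, X#) ⊢ (p, 11100000, XX#) ⊢ (t, 1100000, BXX#) ⊢ (p, 100000, BBXX#) ⊢ (q, 00000, XXBXX#) ⊢ (q, 0000, XBXX#) ⊢ (q, 000, BXX#) ⊢ (q, 00, XX#) ⊢ (q, 0, X#) ⊢ (q, ε, #) ⊢ (q, ε, ε)
All input consumed and the stack is empty.

Accept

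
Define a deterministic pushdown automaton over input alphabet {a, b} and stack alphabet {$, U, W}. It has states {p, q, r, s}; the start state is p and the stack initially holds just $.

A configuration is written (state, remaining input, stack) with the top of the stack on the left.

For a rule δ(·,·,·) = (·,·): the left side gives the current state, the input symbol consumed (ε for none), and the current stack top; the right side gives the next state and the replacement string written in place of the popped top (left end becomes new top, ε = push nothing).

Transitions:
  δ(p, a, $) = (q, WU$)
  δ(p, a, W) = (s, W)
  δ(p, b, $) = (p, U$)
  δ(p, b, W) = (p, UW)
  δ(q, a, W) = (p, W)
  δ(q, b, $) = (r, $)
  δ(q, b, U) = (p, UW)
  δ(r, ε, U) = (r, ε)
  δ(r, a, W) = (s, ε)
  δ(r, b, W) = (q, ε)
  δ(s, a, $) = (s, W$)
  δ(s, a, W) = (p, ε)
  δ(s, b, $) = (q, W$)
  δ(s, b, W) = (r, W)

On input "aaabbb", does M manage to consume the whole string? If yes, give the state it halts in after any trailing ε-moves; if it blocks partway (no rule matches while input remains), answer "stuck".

p

(p, aaabbb, $)
  read a, top $: go to q, push WU$ → (q, aabbb, WU$)
  read a, top W: go to p, push W → (p, abbb, WU$)
  read a, top W: go to s, push W → (s, bbb, WU$)
  read b, top W: go to r, push W → (r, bb, WU$)
  read b, top W: go to q, push ε → (q, b, U$)
  read b, top U: go to p, push UW → (p, ε, UW$)
All input consumed; M is in state p.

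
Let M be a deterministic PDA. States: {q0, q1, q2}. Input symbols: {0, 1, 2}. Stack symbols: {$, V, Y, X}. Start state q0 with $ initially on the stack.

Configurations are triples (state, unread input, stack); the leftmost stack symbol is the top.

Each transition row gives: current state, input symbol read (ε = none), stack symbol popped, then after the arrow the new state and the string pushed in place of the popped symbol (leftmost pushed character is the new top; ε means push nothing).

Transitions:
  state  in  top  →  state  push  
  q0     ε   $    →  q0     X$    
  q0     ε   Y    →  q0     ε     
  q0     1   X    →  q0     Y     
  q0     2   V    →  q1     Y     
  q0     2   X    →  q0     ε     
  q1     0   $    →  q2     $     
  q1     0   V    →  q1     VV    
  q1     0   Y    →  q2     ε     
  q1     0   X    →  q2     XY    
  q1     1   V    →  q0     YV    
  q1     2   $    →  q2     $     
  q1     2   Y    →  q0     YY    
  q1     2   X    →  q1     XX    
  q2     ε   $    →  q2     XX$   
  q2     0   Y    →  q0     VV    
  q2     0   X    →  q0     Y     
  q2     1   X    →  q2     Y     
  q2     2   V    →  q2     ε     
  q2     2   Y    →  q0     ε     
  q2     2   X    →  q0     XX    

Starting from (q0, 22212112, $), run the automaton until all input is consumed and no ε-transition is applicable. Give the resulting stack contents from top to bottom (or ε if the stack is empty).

X$

(q0, 22212112, $) ⊢ (q0, 22212112, X$) ⊢ (q0, 2212112, $) ⊢ (q0, 2212112, X$) ⊢ (q0, 212112, $) ⊢ (q0, 212112, X$) ⊢ (q0, 12112, $) ⊢ (q0, 12112, X$) ⊢ (q0, 2112, Y$) ⊢ (q0, 2112, $) ⊢ (q0, 2112, X$) ⊢ (q0, 112, $) ⊢ (q0, 112, X$) ⊢ (q0, 12, Y$) ⊢ (q0, 12, $) ⊢ (q0, 12, X$) ⊢ (q0, 2, Y$) ⊢ (q0, 2, $) ⊢ (q0, 2, X$) ⊢ (q0, ε, $) ⊢ (q0, ε, X$)
All input consumed in state q0 with stack X$.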